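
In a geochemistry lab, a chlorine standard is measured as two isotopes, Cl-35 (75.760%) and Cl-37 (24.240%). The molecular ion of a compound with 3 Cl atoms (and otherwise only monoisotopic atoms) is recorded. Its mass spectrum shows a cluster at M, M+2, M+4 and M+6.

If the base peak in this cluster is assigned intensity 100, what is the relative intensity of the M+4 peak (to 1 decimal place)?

30.7

Term probabilities: M 0.4348, M+2 0.4174, M+4 0.1335, M+6 0.0142. Base peak = M.
P(M) = C(3,0) × 0.75760^3 × 0.24240^0 = 1 × 0.4348304 × 1.0000 = 0.434830 (base)
P(M+4) = C(3,2) × 0.75760^1 × 0.24240^2 = 3 × 0.7576 × 0.05875776 = 0.133545
Relative intensity = 0.133545 / 0.434830 × 100 = 30.7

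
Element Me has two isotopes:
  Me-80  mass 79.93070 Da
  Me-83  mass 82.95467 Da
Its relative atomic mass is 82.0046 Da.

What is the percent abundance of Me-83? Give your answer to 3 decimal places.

Writing the weighted mean with unknown fraction x of Me-80:
79.93070·x + 82.95467·(1 − x) = 82.0046
(79.93070 − 82.95467)·x = 82.0046 − 82.95467
x = -0.95007 / -3.02397 = 0.31418 → 31.418% Me-80, 68.582% Me-83.

68.582%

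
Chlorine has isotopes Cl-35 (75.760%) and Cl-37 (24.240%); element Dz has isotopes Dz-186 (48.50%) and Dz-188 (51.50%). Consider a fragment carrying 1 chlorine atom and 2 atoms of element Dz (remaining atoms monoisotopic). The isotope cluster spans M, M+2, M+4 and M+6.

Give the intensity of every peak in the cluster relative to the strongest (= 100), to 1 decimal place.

40.9 : 100.0 : 73.9 : 14.8

Chlorine pattern (n=1): 0.7576 : 0.2424
Element Dz pattern (n=2): 0.235225 : 0.49955 : 0.265225
Convolve the two distributions (both contribute in 2-u steps):
  M: 0.7576×0.235225 = 0.178206
  M+2: 0.7576×0.49955 + 0.2424×0.235225 = 0.435478
  M+4: 0.7576×0.265225 + 0.2424×0.49955 = 0.322025
  M+6: 0.2424×0.265225 = 0.064291
Scale to base peak (0.435478) = 100: 40.9 : 100.0 : 73.9 : 14.8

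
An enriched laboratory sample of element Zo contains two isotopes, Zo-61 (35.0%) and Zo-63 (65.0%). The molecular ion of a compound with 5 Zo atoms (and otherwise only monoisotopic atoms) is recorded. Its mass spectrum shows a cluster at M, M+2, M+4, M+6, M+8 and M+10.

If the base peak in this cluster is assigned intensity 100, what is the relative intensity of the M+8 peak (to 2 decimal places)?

Term probabilities: M 0.0053, M+2 0.0488, M+4 0.1811, M+6 0.3364, M+8 0.3124, M+10 0.1160. Base peak = M+6.
P(M+6) = C(5,3) × 0.350^2 × 0.650^3 = 10 × 0.1225 × 0.274625 = 0.336416 (base)
P(M+8) = C(5,4) × 0.350^1 × 0.650^4 = 5 × 0.3500 × 0.17850625 = 0.312386
Relative intensity = 0.312386 / 0.336416 × 100 = 92.86

92.86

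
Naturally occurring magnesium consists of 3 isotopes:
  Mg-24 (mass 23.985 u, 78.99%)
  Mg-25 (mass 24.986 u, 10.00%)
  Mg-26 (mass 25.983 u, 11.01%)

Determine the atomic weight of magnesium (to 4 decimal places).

The abundance-weighted mean is 0.7899 × 23.985 + 0.1000 × 24.986 + 0.1101 × 25.983
= 18.94575 + 2.49860 + 2.86073 = 24.30508 u

24.3051 u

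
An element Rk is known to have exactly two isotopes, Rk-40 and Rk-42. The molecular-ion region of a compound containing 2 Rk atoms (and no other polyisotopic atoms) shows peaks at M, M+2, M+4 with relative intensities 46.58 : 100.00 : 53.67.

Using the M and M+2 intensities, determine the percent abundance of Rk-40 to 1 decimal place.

Let p = fractional abundance of Rk-40. I(M+2)/I(M) = [C(2,1)·p^1·(1−p)] / p^2 = 2·(1−p)/p = 100.00/46.58 = 2.1468
(1−p)/p = 2.1468/2 = 1.0734  ⇒  p = 1/(1 + 1.0734) = 0.4823
Rk-40: 48.2%, Rk-42: 51.8%.

48.2%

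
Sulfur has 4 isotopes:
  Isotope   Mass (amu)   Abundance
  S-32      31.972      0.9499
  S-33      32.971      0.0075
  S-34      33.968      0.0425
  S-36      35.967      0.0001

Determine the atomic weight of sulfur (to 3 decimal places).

32.065 amu

Average mass = Σ (abundance × isotope mass) = 0.9499 × 31.972 + 0.0075 × 32.971 + 0.0425 × 33.968 + 0.0001 × 35.967
= 30.3702 + 0.2473 + 1.4436 + 0.0036 = 32.0647 amu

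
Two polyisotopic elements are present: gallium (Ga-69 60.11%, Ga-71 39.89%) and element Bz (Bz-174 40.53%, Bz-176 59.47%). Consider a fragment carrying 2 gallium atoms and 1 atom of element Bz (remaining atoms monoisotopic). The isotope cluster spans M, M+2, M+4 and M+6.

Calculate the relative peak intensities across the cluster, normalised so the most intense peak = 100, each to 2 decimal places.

35.78 : 100.00 : 85.45 : 23.12

Gallium pattern (n=2): 0.36132121 : 0.47955758 : 0.15912121
Element Bz pattern (n=1): 0.4053 : 0.5947
Convolve the two distributions (both contribute in 2-u steps):
  M: 0.36132121×0.4053 = 0.146443
  M+2: 0.36132121×0.5947 + 0.47955758×0.4053 = 0.409242
  M+4: 0.47955758×0.5947 + 0.15912121×0.4053 = 0.349685
  M+6: 0.15912121×0.5947 = 0.094629
Scale to base peak (0.409242) = 100: 35.78 : 100.00 : 85.45 : 23.12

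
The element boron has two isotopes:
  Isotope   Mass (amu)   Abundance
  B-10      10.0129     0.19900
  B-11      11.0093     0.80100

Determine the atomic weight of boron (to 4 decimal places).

10.8110 amu

Weight each isotope mass by its fractional abundance: 0.19900 × 10.0129 + 0.80100 × 11.0093
= 1.99257 + 8.81845 = 10.81102 amu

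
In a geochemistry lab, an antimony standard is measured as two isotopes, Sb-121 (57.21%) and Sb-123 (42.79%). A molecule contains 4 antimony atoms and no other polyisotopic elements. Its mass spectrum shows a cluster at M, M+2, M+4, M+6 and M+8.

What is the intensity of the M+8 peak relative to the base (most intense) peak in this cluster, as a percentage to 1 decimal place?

9.3%

Term probabilities: M 0.1071, M+2 0.3205, M+4 0.3596, M+6 0.1793, M+8 0.0335. Base peak = M+4.
P(M+4) = C(4,2) × 0.5721^2 × 0.4279^2 = 6 × 0.32729841 × 0.18309841 = 0.359567 (base)
P(M+8) = C(4,4) × 0.5721^0 × 0.4279^4 = 1 × 1.0000 × 0.03352503 = 0.033525
Relative intensity = 0.033525 / 0.359567 × 100 = 9.3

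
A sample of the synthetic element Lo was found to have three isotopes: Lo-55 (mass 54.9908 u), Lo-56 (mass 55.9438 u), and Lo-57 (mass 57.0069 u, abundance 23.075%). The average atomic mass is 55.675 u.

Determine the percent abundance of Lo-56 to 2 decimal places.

22.98%

Let x and y be the fractions of Lo-55 and Lo-56. Then x + y = 1 − 0.23075 = 0.76925 and 54.9908x + 55.9438y = 55.675 − 0.23075×57.0069 = 42.520657825.
Substituting: 54.9908x + 55.9438(0.76925 − x) = 42.520657825
(54.9908 − 55.9438)x = -0.514110325  ⇒  x = 0.53947, y = 0.22978
Lo-55: 53.95%, Lo-56: 22.98%.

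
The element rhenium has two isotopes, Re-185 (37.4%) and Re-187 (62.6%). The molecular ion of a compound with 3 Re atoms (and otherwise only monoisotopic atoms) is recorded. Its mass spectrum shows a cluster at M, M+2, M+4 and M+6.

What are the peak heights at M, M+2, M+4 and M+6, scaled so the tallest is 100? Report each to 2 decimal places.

The 3 Re atoms are independent, so intensities follow the terms of (0.374 + 0.626)^3.
P(M) = 0.374^3 = 0.052314
P(M+2) = 3 × 0.374^2 × 0.626^1 = 0.262687
P(M+4) = 3 × 0.374^1 × 0.626^2 = 0.439685
P(M+6) = 0.626^3 = 0.245314
The M+4 peak is largest (0.439685); scaling to 100 gives 11.90 : 59.74 : 100.00 : 55.79.

11.90 : 59.74 : 100.00 : 55.79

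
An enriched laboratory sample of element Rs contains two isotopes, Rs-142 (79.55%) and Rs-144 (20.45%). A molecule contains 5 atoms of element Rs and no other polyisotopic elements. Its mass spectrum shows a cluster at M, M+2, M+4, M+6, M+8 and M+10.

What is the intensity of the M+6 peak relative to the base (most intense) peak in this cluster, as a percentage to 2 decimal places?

Binomial terms of (0.7955 + 0.2045)^5: M 0.3186, M+2 0.4095, M+4 0.2105, M+6 0.0541, M+8 0.0070, M+10 0.0004 → M+2 is the base peak.
P(M+2) = C(5,1) × 0.7955^4 × 0.2045^1 = 5 × 0.40046147 × 0.2045 = 0.409472 (base)
P(M+6) = C(5,3) × 0.7955^2 × 0.2045^3 = 10 × 0.63282025 × 0.00855224 = 0.054120
Relative intensity = 0.054120 / 0.409472 × 100 = 13.22

13.22%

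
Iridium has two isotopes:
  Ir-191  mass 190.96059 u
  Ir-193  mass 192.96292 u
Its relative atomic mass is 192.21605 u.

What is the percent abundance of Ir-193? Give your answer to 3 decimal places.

62.700%

Writing the weighted mean with unknown fraction x of Ir-191:
190.96059·x + 192.96292·(1 − x) = 192.21605
(190.96059 − 192.96292)·x = 192.21605 − 192.96292
x = -0.74687 / -2.00233 = 0.37300 → 37.300% Ir-191, 62.700% Ir-193.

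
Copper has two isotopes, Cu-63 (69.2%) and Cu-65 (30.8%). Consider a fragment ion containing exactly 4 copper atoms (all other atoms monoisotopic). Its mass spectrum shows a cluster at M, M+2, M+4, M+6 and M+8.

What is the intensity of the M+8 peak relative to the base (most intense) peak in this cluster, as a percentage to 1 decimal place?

Term probabilities: M 0.2293, M+2 0.4083, M+4 0.2726, M+6 0.0809, M+8 0.0090. Base peak = M+2.
P(M+2) = C(4,1) × 0.692^3 × 0.308^1 = 4 × 0.33137389 × 0.3080 = 0.408253 (base)
P(M+8) = C(4,4) × 0.692^0 × 0.308^4 = 1 × 1.0000 × 0.00899918 = 0.008999
Relative intensity = 0.008999 / 0.408253 × 100 = 2.2

2.2%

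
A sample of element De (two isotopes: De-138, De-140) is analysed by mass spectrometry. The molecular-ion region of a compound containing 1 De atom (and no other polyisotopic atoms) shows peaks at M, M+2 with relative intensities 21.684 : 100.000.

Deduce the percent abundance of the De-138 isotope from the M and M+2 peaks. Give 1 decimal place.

17.8%

Write p for the De-138 fraction. I(M+2)/I(M) = [C(1,1)·p^0·(1−p)] / p^1 = 1·(1−p)/p = 100.000/21.684 = 4.6117
(1−p)/p = 4.6117/1 = 4.6117  ⇒  p = 1/(1 + 4.6117) = 0.1782
De-138: 17.8%, De-140: 82.2%.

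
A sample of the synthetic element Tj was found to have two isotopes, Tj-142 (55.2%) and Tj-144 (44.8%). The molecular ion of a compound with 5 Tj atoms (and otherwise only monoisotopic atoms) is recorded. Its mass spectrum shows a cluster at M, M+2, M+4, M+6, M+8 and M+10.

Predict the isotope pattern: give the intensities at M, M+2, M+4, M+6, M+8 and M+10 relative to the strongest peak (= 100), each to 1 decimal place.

Expanding (0.552 + 0.448)^5:
P(M) = 0.552^5 = 0.051250
P(M+2) = 5 × 0.552^4 × 0.448^1 = 0.207972
P(M+4) = 10 × 0.552^3 × 0.448^2 = 0.337577
P(M+6) = 10 × 0.552^2 × 0.448^3 = 0.273976
P(M+8) = 5 × 0.552^1 × 0.448^4 = 0.111179
P(M+10) = 0.448^5 = 0.018046
The M+4 peak is largest (0.337577); scaling to 100 gives 15.2 : 61.6 : 100.0 : 81.2 : 32.9 : 5.3.

15.2 : 61.6 : 100.0 : 81.2 : 32.9 : 5.3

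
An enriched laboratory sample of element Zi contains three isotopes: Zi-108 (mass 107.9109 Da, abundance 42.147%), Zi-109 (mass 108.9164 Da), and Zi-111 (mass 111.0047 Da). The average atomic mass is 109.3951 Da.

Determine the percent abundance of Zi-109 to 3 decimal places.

14.637%

Let x and y be the fractions of Zi-109 and Zi-111. Then x + y = 1 − 0.42147 = 0.57853 and 108.9164x + 111.0047y = 109.3951 − 0.42147×107.9109 = 63.913892977.
Substituting: 108.9164x + 111.0047(0.57853 − x) = 63.913892977
(108.9164 − 111.0047)x = -0.305656114  ⇒  x = 0.14637, y = 0.43216
Zi-109: 14.637%, Zi-111: 43.216%.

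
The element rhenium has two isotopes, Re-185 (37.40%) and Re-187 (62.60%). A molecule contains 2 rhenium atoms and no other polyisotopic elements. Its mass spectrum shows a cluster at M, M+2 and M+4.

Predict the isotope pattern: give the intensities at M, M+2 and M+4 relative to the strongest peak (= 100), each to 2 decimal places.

The 2 Re atoms are independent, so intensities follow the terms of (0.3740 + 0.6260)^2.
P(M) = 0.3740^2 = 0.139876
P(M+2) = 2 × 0.3740^1 × 0.6260^1 = 0.468248
P(M+4) = 0.6260^2 = 0.391876
The M+2 peak is largest (0.468248); scaling to 100 gives 29.87 : 100.00 : 83.69.

29.87 : 100.00 : 83.69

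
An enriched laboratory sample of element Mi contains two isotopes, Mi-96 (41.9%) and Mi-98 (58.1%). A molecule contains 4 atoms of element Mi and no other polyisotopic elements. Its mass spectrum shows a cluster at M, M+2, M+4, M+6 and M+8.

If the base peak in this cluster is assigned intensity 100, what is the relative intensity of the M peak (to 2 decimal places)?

Term probabilities: M 0.0308, M+2 0.1710, M+4 0.3556, M+6 0.3287, M+8 0.1139. Base peak = M+4.
P(M+4) = C(4,2) × 0.419^2 × 0.581^2 = 6 × 0.175561 × 0.337561 = 0.355575 (base)
P(M) = C(4,0) × 0.419^4 × 0.581^0 = 1 × 0.03082166 × 1.0000 = 0.030822
Relative intensity = 0.030822 / 0.355575 × 100 = 8.67

8.67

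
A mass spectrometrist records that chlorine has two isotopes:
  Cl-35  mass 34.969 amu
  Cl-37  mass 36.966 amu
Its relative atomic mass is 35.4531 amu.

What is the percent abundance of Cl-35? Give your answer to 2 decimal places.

75.76%

Let x be the fractional abundance of Cl-35; then Cl-37 has abundance 1 − x.
34.969·x + 36.966·(1 − x) = 35.4531
(34.969 − 36.966)·x = 35.4531 − 36.966
x = -1.5129 / -1.997 = 0.75759 → 75.76% Cl-35, 24.24% Cl-37.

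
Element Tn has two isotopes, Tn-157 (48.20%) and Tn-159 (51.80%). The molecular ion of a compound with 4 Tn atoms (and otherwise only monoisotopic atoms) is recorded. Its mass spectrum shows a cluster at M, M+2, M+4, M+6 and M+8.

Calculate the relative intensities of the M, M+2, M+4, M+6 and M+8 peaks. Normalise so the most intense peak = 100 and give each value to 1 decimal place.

Each Tn atom is independently Tn-157 (p = 0.4820) or Tn-159 (q = 0.5180); the cluster is the binomial expansion (p + q)^4.
P(M) = 0.4820^4 = 0.053974
P(M+2) = 4 × 0.4820^3 × 0.5180^1 = 0.232023
P(M+4) = 6 × 0.4820^2 × 0.5180^2 = 0.374029
P(M+6) = 4 × 0.4820^1 × 0.5180^3 = 0.267976
P(M+8) = 0.5180^4 = 0.071998
The M+4 peak is largest (0.374029); scaling to 100 gives 14.4 : 62.0 : 100.0 : 71.6 : 19.2.

14.4 : 62.0 : 100.0 : 71.6 : 19.2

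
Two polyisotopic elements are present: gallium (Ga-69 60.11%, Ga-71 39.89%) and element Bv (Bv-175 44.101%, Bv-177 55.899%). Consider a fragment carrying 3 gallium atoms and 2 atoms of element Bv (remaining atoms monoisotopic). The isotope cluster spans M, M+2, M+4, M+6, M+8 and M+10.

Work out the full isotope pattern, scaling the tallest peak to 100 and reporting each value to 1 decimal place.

12.5 : 56.8 : 100.0 : 85.8 : 35.9 : 5.9

Gallium pattern (n=3): 0.21719018 : 0.43239309 : 0.28694328 : 0.06347345
Element Bv pattern (n=2): 0.19448982 : 0.49304036 : 0.31246982
Convolve the two distributions (both contribute in 2-u steps):
  M: 0.21719018×0.19448982 = 0.042241
  M+2: 0.21719018×0.49304036 + 0.43239309×0.19448982 = 0.191180
  M+4: 0.21719018×0.31246982 + 0.43239309×0.49304036 + 0.28694328×0.19448982 = 0.336860
  M+6: 0.43239309×0.31246982 + 0.28694328×0.49304036 + 0.06347345×0.19448982 = 0.288929
  M+8: 0.28694328×0.31246982 + 0.06347345×0.49304036 = 0.120956
  M+10: 0.06347345×0.31246982 = 0.019834
Scale to base peak (0.336860) = 100: 12.5 : 56.8 : 100.0 : 85.8 : 35.9 : 5.9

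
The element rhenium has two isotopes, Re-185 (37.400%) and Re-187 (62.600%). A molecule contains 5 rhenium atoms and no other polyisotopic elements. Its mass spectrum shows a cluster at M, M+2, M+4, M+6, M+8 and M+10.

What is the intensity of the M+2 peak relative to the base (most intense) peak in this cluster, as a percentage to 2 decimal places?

Binomial terms of (0.37400 + 0.62600)^5: M 0.0073, M+2 0.0612, M+4 0.2050, M+6 0.3431, M+8 0.2872, M+10 0.0961 → M+6 is the base peak.
P(M+6) = C(5,3) × 0.37400^2 × 0.62600^3 = 10 × 0.139876 × 0.24531438 = 0.343136 (base)
P(M+2) = C(5,1) × 0.37400^4 × 0.62600^1 = 5 × 0.0195653 × 0.6260 = 0.061239
Relative intensity = 0.061239 / 0.343136 × 100 = 17.85

17.85%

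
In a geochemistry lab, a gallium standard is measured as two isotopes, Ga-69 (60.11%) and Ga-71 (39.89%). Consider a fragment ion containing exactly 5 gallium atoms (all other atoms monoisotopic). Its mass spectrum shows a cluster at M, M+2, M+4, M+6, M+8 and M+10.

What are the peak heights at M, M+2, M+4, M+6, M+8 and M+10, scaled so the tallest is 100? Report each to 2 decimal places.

22.71 : 75.34 : 100.00 : 66.36 : 22.02 : 2.92

Expanding (0.6011 + 0.3989)^5:
P(M) = 0.6011^5 = 0.078475
P(M+2) = 5 × 0.6011^4 × 0.3989^1 = 0.260388
P(M+4) = 10 × 0.6011^3 × 0.3989^2 = 0.345596
P(M+6) = 10 × 0.6011^2 × 0.3989^3 = 0.229343
P(M+8) = 5 × 0.6011^1 × 0.3989^4 = 0.076098
P(M+10) = 0.3989^5 = 0.010100
The M+4 peak is largest (0.345596); scaling to 100 gives 22.71 : 75.34 : 100.00 : 66.36 : 22.02 : 2.92.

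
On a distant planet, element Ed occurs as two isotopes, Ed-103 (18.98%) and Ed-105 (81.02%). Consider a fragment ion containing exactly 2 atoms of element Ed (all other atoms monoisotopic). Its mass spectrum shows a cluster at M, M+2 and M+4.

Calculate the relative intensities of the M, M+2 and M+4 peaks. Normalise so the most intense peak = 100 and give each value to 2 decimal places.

The 2 Ed atoms are independent, so intensities follow the terms of (0.1898 + 0.8102)^2.
P(M) = 0.1898^2 = 0.036024
P(M+2) = 2 × 0.1898^1 × 0.8102^1 = 0.307552
P(M+4) = 0.8102^2 = 0.656424
The M+4 peak is largest (0.656424); scaling to 100 gives 5.49 : 46.85 : 100.00.

5.49 : 46.85 : 100.00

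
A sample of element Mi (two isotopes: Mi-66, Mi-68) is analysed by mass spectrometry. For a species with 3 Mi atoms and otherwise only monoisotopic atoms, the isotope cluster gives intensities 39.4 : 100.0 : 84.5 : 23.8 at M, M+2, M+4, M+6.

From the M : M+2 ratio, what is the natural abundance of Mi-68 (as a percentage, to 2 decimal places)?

45.83%

Write p for the Mi-66 fraction. I(M+2)/I(M) = [C(3,1)·p^2·(1−p)] / p^3 = 3·(1−p)/p = 100.0/39.4 = 2.5381
(1−p)/p = 2.5381/3 = 0.8460  ⇒  p = 1/(1 + 0.8460) = 0.5417
Mi-66: 54.17%, Mi-68: 45.83%.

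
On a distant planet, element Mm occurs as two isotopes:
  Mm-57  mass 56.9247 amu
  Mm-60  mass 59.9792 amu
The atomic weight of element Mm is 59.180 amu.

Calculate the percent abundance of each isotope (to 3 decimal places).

Let x be the fractional abundance of Mm-57; then Mm-60 has abundance 1 − x.
56.9247·x + 59.9792·(1 − x) = 59.180
(56.9247 − 59.9792)·x = 59.180 − 59.9792
x = -0.7992 / -3.0545 = 0.26165 → 26.165% Mm-57, 73.835% Mm-60.

Mm-57: 26.165%, Mm-60: 73.835%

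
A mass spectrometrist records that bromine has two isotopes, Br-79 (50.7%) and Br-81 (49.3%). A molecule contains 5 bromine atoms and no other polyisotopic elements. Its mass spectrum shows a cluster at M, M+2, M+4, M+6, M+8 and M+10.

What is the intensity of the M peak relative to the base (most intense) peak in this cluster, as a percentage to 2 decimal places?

10.58%

Term probabilities: M 0.0335, M+2 0.1629, M+4 0.3168, M+6 0.3080, M+8 0.1497, M+10 0.0291. Base peak = M+4.
P(M+4) = C(5,2) × 0.507^3 × 0.493^2 = 10 × 0.13032384 × 0.243049 = 0.316751 (base)
P(M) = C(5,0) × 0.507^5 × 0.493^0 = 1 × 0.03349961 × 1.0000 = 0.033500
Relative intensity = 0.033500 / 0.316751 × 100 = 10.58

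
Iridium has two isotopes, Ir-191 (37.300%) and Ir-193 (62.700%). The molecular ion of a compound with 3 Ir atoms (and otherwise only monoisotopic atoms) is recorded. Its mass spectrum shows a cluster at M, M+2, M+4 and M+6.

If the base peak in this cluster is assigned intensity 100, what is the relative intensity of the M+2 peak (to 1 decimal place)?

59.5

(0.37300 + 0.62700)^3 gives M 0.0519, M+2 0.2617, M+4 0.4399, M+6 0.2465; the largest is M+4.
P(M+4) = C(3,2) × 0.37300^1 × 0.62700^2 = 3 × 0.3730 × 0.393129 = 0.439911 (base)
P(M+2) = C(3,1) × 0.37300^2 × 0.62700^1 = 3 × 0.139129 × 0.6270 = 0.261702
Relative intensity = 0.261702 / 0.439911 × 100 = 59.5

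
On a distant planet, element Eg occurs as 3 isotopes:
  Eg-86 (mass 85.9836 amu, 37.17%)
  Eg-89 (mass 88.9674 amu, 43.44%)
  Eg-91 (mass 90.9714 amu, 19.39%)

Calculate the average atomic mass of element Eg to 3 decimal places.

Ar = Σ fᵢ·mᵢ = 0.3717 × 85.9836 + 0.4344 × 88.9674 + 0.1939 × 90.9714
= 31.96010 + 38.64744 + 17.63935 = 88.24689 amu

88.247 amu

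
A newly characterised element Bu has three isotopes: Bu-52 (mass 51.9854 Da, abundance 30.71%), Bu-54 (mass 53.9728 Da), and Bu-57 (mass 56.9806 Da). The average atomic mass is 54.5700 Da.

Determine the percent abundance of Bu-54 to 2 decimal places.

Let x and y be the fractions of Bu-54 and Bu-57. Then x + y = 1 − 0.3071 = 0.6929 and 53.9728x + 56.9806y = 54.5700 − 0.3071×51.9854 = 38.60528366.
Substituting: 53.9728x + 56.9806(0.6929 − x) = 38.60528366
(53.9728 − 56.9806)x = -0.87657408  ⇒  x = 0.29143, y = 0.40147
Bu-54: 29.14%, Bu-57: 40.15%.

29.14%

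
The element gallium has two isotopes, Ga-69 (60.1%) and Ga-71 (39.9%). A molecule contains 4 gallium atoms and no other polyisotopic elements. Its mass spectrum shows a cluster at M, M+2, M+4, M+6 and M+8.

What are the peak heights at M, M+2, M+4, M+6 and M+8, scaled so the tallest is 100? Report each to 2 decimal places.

37.66 : 100.00 : 99.58 : 44.08 : 7.32

Each Ga atom is independently Ga-69 (p = 0.601) or Ga-71 (q = 0.399); the cluster is the binomial expansion (p + q)^4.
P(M) = 0.601^4 = 0.130466
P(M+2) = 4 × 0.601^3 × 0.399^1 = 0.346463
P(M+4) = 6 × 0.601^2 × 0.399^2 = 0.345021
P(M+6) = 4 × 0.601^1 × 0.399^3 = 0.152705
P(M+8) = 0.399^4 = 0.025345
The M+2 peak is largest (0.346463); scaling to 100 gives 37.66 : 100.00 : 99.58 : 44.08 : 7.32.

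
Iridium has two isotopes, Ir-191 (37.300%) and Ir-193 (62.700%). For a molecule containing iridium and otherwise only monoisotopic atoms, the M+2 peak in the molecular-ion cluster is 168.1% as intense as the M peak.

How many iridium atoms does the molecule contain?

1

For n independent Ir atoms, I(M+2)/I(M) = n · (abundance Ir-193) / (abundance Ir-191) = n · 0.62700/0.37300.
n = 1.681 × 0.37300/0.62700 = 1.00 ≈ 1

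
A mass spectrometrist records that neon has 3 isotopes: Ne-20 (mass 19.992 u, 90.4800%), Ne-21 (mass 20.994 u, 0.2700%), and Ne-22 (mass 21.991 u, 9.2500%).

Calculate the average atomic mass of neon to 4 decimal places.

20.1796 u

Ar = Σ fᵢ·mᵢ = 0.904800 × 19.992 + 0.002700 × 20.994 + 0.092500 × 21.991
= 18.08876 + 0.05668 + 2.03417 = 20.17961 u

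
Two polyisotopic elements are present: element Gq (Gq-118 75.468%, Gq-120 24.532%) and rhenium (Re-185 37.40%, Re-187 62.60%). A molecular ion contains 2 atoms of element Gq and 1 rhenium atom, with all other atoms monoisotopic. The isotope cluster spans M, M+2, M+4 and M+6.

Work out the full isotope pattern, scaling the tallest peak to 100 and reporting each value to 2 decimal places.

43.03 : 100.00 : 51.37 : 7.61

Element Gq pattern (n=2): 0.5695419 : 0.3702762 : 0.0601819
Rhenium pattern (n=1): 0.3740 : 0.6260
Convolve the two distributions (both contribute in 2-u steps):
  M: 0.5695419×0.3740 = 0.213009
  M+2: 0.5695419×0.6260 + 0.3702762×0.3740 = 0.495017
  M+4: 0.3702762×0.6260 + 0.0601819×0.3740 = 0.254301
  M+6: 0.0601819×0.6260 = 0.037674
Scale to base peak (0.495017) = 100: 43.03 : 100.00 : 51.37 : 7.61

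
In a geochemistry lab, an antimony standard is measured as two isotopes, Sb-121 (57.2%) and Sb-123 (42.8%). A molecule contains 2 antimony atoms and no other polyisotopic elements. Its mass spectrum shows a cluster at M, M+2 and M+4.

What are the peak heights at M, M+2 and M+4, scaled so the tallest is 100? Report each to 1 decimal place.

66.8 : 100.0 : 37.4

Each Sb atom is independently Sb-121 (p = 0.572) or Sb-123 (q = 0.428); the cluster is the binomial expansion (p + q)^2.
P(M) = 0.572^2 = 0.327184
P(M+2) = 2 × 0.572^1 × 0.428^1 = 0.489632
P(M+4) = 0.428^2 = 0.183184
The M+2 peak is largest (0.489632); scaling to 100 gives 66.8 : 100.0 : 37.4.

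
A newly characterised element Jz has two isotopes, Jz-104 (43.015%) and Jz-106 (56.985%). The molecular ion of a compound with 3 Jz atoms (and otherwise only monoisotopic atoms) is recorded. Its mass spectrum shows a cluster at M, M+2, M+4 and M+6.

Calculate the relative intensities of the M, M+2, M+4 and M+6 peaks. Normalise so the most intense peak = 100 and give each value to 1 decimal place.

The 3 Jz atoms are independent, so intensities follow the terms of (0.43015 + 0.56985)^3.
P(M) = 0.43015^3 = 0.079590
P(M+2) = 3 × 0.43015^2 × 0.56985^1 = 0.316316
P(M+4) = 3 × 0.43015^1 × 0.56985^2 = 0.419047
P(M+6) = 0.56985^3 = 0.185047
The M+4 peak is largest (0.419047); scaling to 100 gives 19.0 : 75.5 : 100.0 : 44.2.

19.0 : 75.5 : 100.0 : 44.2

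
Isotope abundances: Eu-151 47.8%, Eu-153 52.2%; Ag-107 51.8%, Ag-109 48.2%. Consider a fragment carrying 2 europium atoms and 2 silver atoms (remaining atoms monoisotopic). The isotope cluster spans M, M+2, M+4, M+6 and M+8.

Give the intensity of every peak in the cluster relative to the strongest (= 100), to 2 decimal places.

Europium pattern (n=2): 0.228484 : 0.499032 : 0.272484
Silver pattern (n=2): 0.268324 : 0.499352 : 0.232324
Convolve the two distributions (both contribute in 2-u steps):
  M: 0.228484×0.268324 = 0.061308
  M+2: 0.228484×0.499352 + 0.499032×0.268324 = 0.247996
  M+4: 0.228484×0.232324 + 0.499032×0.499352 + 0.272484×0.268324 = 0.375389
  M+6: 0.499032×0.232324 + 0.272484×0.499352 = 0.252003
  M+8: 0.272484×0.232324 = 0.063305
Scale to base peak (0.375389) = 100: 16.33 : 66.06 : 100.00 : 67.13 : 16.86

16.33 : 66.06 : 100.00 : 67.13 : 16.86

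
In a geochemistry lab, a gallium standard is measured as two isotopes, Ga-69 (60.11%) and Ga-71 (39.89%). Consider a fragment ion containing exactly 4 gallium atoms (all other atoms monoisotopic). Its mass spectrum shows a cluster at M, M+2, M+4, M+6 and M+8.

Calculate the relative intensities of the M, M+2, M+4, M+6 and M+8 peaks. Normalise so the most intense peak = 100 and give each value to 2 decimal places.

37.67 : 100.00 : 99.54 : 44.04 : 7.31

The 4 Ga atoms are independent, so intensities follow the terms of (0.6011 + 0.3989)^4.
P(M) = 0.6011^4 = 0.130553
P(M+2) = 4 × 0.6011^3 × 0.3989^1 = 0.346549
P(M+4) = 6 × 0.6011^2 × 0.3989^2 = 0.344963
P(M+6) = 4 × 0.6011^1 × 0.3989^3 = 0.152616
P(M+8) = 0.3989^4 = 0.025320
The M+2 peak is largest (0.346549); scaling to 100 gives 37.67 : 100.00 : 99.54 : 44.04 : 7.31.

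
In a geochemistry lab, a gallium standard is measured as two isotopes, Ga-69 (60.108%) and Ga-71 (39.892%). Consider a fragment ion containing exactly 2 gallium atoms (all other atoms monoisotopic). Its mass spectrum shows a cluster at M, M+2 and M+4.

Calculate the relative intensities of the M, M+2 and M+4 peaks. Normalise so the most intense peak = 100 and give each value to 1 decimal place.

75.3 : 100.0 : 33.2

The 2 Ga atoms are independent, so intensities follow the terms of (0.60108 + 0.39892)^2.
P(M) = 0.60108^2 = 0.361297
P(M+2) = 2 × 0.60108^1 × 0.39892^1 = 0.479566
P(M+4) = 0.39892^2 = 0.159137
The M+2 peak is largest (0.479566); scaling to 100 gives 75.3 : 100.0 : 33.2.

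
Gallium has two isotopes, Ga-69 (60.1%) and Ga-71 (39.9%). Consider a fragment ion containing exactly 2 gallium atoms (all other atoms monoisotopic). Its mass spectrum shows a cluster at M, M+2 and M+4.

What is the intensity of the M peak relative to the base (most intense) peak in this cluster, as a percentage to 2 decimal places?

75.31%

Term probabilities: M 0.3612, M+2 0.4796, M+4 0.1592. Base peak = M+2.
P(M+2) = C(2,1) × 0.601^1 × 0.399^1 = 2 × 0.6010 × 0.3990 = 0.479598 (base)
P(M) = C(2,0) × 0.601^2 × 0.399^0 = 1 × 0.361201 × 1.0000 = 0.361201
Relative intensity = 0.361201 / 0.479598 × 100 = 75.31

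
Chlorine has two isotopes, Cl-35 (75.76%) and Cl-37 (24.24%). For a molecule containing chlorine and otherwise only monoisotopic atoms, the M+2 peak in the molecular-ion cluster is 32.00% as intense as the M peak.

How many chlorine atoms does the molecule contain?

With n Cl atoms, P(M+2)/P(M) = C(n,1)·p^(n−1)q / p^n = n·q/p = n · 0.2424/0.7576.
n = 0.3200 × 0.7576/0.2424 = 1.00 ≈ 1

1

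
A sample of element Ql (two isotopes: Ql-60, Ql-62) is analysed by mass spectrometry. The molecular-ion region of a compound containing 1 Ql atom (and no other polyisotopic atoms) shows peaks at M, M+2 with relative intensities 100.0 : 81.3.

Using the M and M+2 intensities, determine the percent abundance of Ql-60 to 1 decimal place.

Write p for the Ql-60 fraction. I(M+2)/I(M) = [C(1,1)·p^0·(1−p)] / p^1 = 1·(1−p)/p = 81.3/100.0 = 0.8130
(1−p)/p = 0.8130/1 = 0.8130  ⇒  p = 1/(1 + 0.8130) = 0.5516
Ql-60: 55.2%, Ql-62: 44.8%.

55.2%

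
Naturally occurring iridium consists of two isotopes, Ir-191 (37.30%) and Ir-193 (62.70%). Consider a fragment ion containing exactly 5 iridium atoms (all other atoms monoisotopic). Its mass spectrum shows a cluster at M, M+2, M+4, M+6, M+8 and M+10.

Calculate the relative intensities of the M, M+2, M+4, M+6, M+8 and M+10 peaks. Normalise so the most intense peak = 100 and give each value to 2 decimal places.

2.11 : 17.70 : 59.49 : 100.00 : 84.05 : 28.26

The 5 Ir atoms are independent, so intensities follow the terms of (0.3730 + 0.6270)^5.
P(M) = 0.3730^5 = 0.007220
P(M+2) = 5 × 0.3730^4 × 0.6270^1 = 0.060684
P(M+4) = 10 × 0.3730^3 × 0.6270^2 = 0.204015
P(M+6) = 10 × 0.3730^2 × 0.6270^3 = 0.342942
P(M+8) = 5 × 0.3730^1 × 0.6270^4 = 0.288237
P(M+10) = 0.6270^5 = 0.096903
The M+6 peak is largest (0.342942); scaling to 100 gives 2.11 : 17.70 : 59.49 : 100.00 : 84.05 : 28.26.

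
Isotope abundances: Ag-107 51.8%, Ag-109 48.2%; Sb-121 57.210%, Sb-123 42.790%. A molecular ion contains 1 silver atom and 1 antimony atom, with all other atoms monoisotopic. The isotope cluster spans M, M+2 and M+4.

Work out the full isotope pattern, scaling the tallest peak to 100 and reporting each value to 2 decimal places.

59.58 : 100.00 : 41.46

Silver pattern (n=1): 0.5180 : 0.4820
Antimony pattern (n=1): 0.5721 : 0.4279
Convolve the two distributions (both contribute in 2-u steps):
  M: 0.5180×0.5721 = 0.296348
  M+2: 0.5180×0.4279 + 0.4820×0.5721 = 0.497404
  M+4: 0.4820×0.4279 = 0.206248
Scale to base peak (0.497404) = 100: 59.58 : 100.00 : 41.46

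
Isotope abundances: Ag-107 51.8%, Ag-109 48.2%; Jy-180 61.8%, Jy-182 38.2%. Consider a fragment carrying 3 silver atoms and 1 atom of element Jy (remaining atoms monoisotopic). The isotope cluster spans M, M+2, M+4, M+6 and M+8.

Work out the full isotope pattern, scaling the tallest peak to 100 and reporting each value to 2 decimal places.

23.13 : 78.87 : 100.00 : 55.78 : 11.52

Silver pattern (n=3): 0.13899183 : 0.3879965 : 0.3610315 : 0.11198017
Element Jy pattern (n=1): 0.6180 : 0.3820
Convolve the two distributions (both contribute in 2-u steps):
  M: 0.13899183×0.6180 = 0.085897
  M+2: 0.13899183×0.3820 + 0.3879965×0.6180 = 0.292877
  M+4: 0.3879965×0.3820 + 0.3610315×0.6180 = 0.371332
  M+6: 0.3610315×0.3820 + 0.11198017×0.6180 = 0.207118
  M+8: 0.11198017×0.3820 = 0.042776
Scale to base peak (0.371332) = 100: 23.13 : 78.87 : 100.00 : 55.78 : 11.52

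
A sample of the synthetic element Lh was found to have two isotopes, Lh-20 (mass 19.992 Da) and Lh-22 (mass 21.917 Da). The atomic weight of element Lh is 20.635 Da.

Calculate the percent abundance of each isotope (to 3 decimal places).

Lh-20: 66.597%, Lh-22: 33.403%

Let x be the fractional abundance of Lh-20; then Lh-22 has abundance 1 − x.
19.992·x + 21.917·(1 − x) = 20.635
(19.992 − 21.917)·x = 20.635 − 21.917
x = -1.282 / -1.925 = 0.66597 → 66.597% Lh-20, 33.403% Lh-22.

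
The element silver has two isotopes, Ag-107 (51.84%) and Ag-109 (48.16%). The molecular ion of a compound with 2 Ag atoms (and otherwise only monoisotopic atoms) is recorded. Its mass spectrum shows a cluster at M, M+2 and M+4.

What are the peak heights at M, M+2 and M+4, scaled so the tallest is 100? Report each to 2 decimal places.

Expanding (0.5184 + 0.4816)^2:
P(M) = 0.5184^2 = 0.268739
P(M+2) = 2 × 0.5184^1 × 0.4816^1 = 0.499323
P(M+4) = 0.4816^2 = 0.231939
The M+2 peak is largest (0.499323); scaling to 100 gives 53.82 : 100.00 : 46.45.

53.82 : 100.00 : 46.45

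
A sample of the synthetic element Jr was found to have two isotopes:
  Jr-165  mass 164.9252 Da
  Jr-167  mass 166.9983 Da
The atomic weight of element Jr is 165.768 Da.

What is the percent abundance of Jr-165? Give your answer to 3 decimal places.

Writing the weighted mean with unknown fraction x of Jr-165:
164.9252·x + 166.9983·(1 − x) = 165.768
(164.9252 − 166.9983)·x = 165.768 − 166.9983
x = -1.2303 / -2.0731 = 0.59346 → 59.346% Jr-165, 40.654% Jr-167.

59.346%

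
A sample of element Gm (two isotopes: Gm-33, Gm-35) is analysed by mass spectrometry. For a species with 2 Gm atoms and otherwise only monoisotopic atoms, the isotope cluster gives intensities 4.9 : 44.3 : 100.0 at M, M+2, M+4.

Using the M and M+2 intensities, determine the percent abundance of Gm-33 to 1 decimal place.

18.1%

Write p for the Gm-33 fraction. I(M+2)/I(M) = [C(2,1)·p^1·(1−p)] / p^2 = 2·(1−p)/p = 44.3/4.9 = 9.0408
(1−p)/p = 9.0408/2 = 4.5204  ⇒  p = 1/(1 + 4.5204) = 0.1811
Gm-33: 18.1%, Gm-35: 81.9%.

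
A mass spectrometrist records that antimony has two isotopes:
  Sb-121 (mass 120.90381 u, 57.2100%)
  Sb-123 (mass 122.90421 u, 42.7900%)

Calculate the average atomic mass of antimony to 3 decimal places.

121.760 u

Weight each isotope mass by its fractional abundance: 0.572100 × 120.90381 + 0.427900 × 122.90421
= 69.169070 + 52.590711 = 121.759781 u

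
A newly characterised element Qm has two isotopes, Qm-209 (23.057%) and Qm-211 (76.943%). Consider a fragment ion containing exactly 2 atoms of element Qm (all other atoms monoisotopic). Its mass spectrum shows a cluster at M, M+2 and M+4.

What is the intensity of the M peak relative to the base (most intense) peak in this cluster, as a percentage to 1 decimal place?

9.0%

(0.23057 + 0.76943)^2 gives M 0.0532, M+2 0.3548, M+4 0.5920; the largest is M+4.
P(M+4) = C(2,2) × 0.23057^0 × 0.76943^2 = 1 × 1.0000 × 0.59202252 = 0.592023 (base)
P(M) = C(2,0) × 0.23057^2 × 0.76943^0 = 1 × 0.05316252 × 1.0000 = 0.053163
Relative intensity = 0.053163 / 0.592023 × 100 = 9.0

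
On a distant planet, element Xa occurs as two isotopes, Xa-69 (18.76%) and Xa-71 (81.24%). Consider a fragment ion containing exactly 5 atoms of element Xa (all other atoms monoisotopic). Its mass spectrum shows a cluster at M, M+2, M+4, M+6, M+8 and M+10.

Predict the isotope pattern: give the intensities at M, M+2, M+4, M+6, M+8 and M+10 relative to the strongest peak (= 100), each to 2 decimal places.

0.06 : 1.23 : 10.66 : 46.18 : 100.00 : 86.61

Each Xa atom is independently Xa-69 (p = 0.1876) or Xa-71 (q = 0.8124); the cluster is the binomial expansion (p + q)^5.
P(M) = 0.1876^5 = 0.000232
P(M+2) = 5 × 0.1876^4 × 0.8124^1 = 0.005031
P(M+4) = 10 × 0.1876^3 × 0.8124^2 = 0.043575
P(M+6) = 10 × 0.1876^2 × 0.8124^3 = 0.188702
P(M+8) = 5 × 0.1876^1 × 0.8124^4 = 0.408585
P(M+10) = 0.8124^5 = 0.353875
The M+8 peak is largest (0.408585); scaling to 100 gives 0.06 : 1.23 : 10.66 : 46.18 : 100.00 : 86.61.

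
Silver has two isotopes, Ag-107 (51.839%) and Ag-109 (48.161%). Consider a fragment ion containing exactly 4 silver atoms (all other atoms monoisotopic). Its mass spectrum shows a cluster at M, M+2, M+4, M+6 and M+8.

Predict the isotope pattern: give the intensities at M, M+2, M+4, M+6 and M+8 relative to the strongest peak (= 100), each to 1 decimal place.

Expanding (0.51839 + 0.48161)^4:
P(M) = 0.51839^4 = 0.072215
P(M+2) = 4 × 0.51839^3 × 0.48161^1 = 0.268365
P(M+4) = 6 × 0.51839^2 × 0.48161^2 = 0.373986
P(M+6) = 4 × 0.51839^1 × 0.48161^3 = 0.231634
P(M+8) = 0.48161^4 = 0.053800
The M+4 peak is largest (0.373986); scaling to 100 gives 19.3 : 71.8 : 100.0 : 61.9 : 14.4.

19.3 : 71.8 : 100.0 : 61.9 : 14.4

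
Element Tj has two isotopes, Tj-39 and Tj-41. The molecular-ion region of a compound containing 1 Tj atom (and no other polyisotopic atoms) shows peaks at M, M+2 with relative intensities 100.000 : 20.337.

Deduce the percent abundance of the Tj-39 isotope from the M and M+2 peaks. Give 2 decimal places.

83.10%

Let p = fractional abundance of Tj-39. I(M+2)/I(M) = [C(1,1)·p^0·(1−p)] / p^1 = 1·(1−p)/p = 20.337/100.000 = 0.2034
(1−p)/p = 0.2034/1 = 0.2034  ⇒  p = 1/(1 + 0.2034) = 0.8310
Tj-39: 83.10%, Tj-41: 16.90%.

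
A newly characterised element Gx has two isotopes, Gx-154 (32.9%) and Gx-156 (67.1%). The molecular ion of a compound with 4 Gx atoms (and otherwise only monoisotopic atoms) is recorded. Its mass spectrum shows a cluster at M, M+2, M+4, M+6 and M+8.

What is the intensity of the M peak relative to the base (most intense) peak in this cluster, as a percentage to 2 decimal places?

(0.329 + 0.671)^4 gives M 0.0117, M+2 0.0956, M+4 0.2924, M+6 0.3976, M+8 0.2027; the largest is M+6.
P(M+6) = C(4,3) × 0.329^1 × 0.671^3 = 4 × 0.3290 × 0.30211171 = 0.397579 (base)
P(M) = C(4,0) × 0.329^4 × 0.671^0 = 1 × 0.01171611 × 1.0000 = 0.011716
Relative intensity = 0.011716 / 0.397579 × 100 = 2.95

2.95%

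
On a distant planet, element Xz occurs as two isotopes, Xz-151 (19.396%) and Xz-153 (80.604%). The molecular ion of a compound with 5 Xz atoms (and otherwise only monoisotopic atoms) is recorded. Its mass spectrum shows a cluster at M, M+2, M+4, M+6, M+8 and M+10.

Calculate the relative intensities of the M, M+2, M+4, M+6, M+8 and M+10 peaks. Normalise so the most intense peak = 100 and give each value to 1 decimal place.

0.1 : 1.4 : 11.6 : 48.1 : 100.0 : 83.1

The 5 Xz atoms are independent, so intensities follow the terms of (0.19396 + 0.80604)^5.
P(M) = 0.19396^5 = 0.000275
P(M+2) = 5 × 0.19396^4 × 0.80604^1 = 0.005704
P(M+4) = 10 × 0.19396^3 × 0.80604^2 = 0.047408
P(M+6) = 10 × 0.19396^2 × 0.80604^3 = 0.197013
P(M+8) = 5 × 0.19396^1 × 0.80604^4 = 0.409363
P(M+10) = 0.80604^5 = 0.340238
The M+8 peak is largest (0.409363); scaling to 100 gives 0.1 : 1.4 : 11.6 : 48.1 : 100.0 : 83.1.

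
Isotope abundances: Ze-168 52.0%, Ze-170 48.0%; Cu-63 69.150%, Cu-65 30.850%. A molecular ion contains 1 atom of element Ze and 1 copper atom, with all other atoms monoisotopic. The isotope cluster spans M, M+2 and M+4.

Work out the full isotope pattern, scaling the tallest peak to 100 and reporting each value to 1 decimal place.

73.0 : 100.0 : 30.1

Element Ze pattern (n=1): 0.5200 : 0.4800
Copper pattern (n=1): 0.6915 : 0.3085
Convolve the two distributions (both contribute in 2-u steps):
  M: 0.5200×0.6915 = 0.359580
  M+2: 0.5200×0.3085 + 0.4800×0.6915 = 0.492340
  M+4: 0.4800×0.3085 = 0.148080
Scale to base peak (0.492340) = 100: 73.0 : 100.0 : 30.1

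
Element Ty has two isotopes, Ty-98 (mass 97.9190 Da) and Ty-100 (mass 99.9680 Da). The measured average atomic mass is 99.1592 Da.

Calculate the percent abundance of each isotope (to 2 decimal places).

Writing the weighted mean with unknown fraction x of Ty-98:
97.9190·x + 99.9680·(1 − x) = 99.1592
(97.9190 − 99.9680)·x = 99.1592 − 99.9680
x = -0.8088 / -2.0490 = 0.39473 → 39.47% Ty-98, 60.53% Ty-100.

Ty-98: 39.47%, Ty-100: 60.53%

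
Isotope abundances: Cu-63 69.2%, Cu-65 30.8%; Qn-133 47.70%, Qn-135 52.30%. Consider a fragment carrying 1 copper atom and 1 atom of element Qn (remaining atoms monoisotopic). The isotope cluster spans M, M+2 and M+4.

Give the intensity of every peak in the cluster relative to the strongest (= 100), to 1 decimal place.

Copper pattern (n=1): 0.6920 : 0.3080
Element Qn pattern (n=1): 0.4770 : 0.5230
Convolve the two distributions (both contribute in 2-u steps):
  M: 0.6920×0.4770 = 0.330084
  M+2: 0.6920×0.5230 + 0.3080×0.4770 = 0.508832
  M+4: 0.3080×0.5230 = 0.161084
Scale to base peak (0.508832) = 100: 64.9 : 100.0 : 31.7

64.9 : 100.0 : 31.7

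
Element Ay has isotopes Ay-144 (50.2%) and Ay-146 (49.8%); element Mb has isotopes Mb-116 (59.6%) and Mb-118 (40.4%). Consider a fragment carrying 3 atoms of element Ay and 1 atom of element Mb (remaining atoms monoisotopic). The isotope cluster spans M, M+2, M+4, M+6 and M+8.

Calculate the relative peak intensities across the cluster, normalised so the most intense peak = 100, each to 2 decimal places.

20.12 : 73.52 : 100.00 : 59.91 : 13.32

Element Ay pattern (n=3): 0.12650601 : 0.37649398 : 0.37349402 : 0.12350599
Element Mb pattern (n=1): 0.5960 : 0.4040
Convolve the two distributions (both contribute in 2-u steps):
  M: 0.12650601×0.5960 = 0.075398
  M+2: 0.12650601×0.4040 + 0.37649398×0.5960 = 0.275499
  M+4: 0.37649398×0.4040 + 0.37349402×0.5960 = 0.374706
  M+6: 0.37349402×0.4040 + 0.12350599×0.5960 = 0.224501
  M+8: 0.12350599×0.4040 = 0.049896
Scale to base peak (0.374706) = 100: 20.12 : 73.52 : 100.00 : 59.91 : 13.32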